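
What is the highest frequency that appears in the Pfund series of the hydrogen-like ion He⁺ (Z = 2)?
5.26e+14 Hz

The series limit corresponds to the transition from n = ∞ to n = 5.
This is the highest energy (shortest wavelength) transition in the Pfund series.

E_∞ = 0 eV
E_5 = -13.6057 × 2² / 5² = -2.17691 eV

Energy at series limit:
ΔE = E_∞ - E_5 = 0 - (-2.17691) = 2.17691 eV
E = 2.17691 eV × (1.602177 × 10⁻¹⁹ J/eV) = 3.4878e-19 J
f = E/h = 3.4878e-19 J / (6.62607 × 10⁻³⁴ J·s) = 5.26e+14 Hz

This energy equals the ionization energy from the n = 5 state of He⁺.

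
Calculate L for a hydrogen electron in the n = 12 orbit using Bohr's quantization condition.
1.265e-33 J·s (or 12ℏ)

In the Bohr model, angular momentum is quantized:
L = nℏ

where ℏ = h/(2π) = 1.05457e-34 J·s

For n = 12:
L = 12 × 1.05457e-34 J·s
L = 1.265e-33 J·s

This can also be written as L = 12ℏ.
The angular momentum is an integer multiple of the reduced Planck constant.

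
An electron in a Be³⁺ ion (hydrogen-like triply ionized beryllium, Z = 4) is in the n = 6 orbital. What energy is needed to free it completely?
6.046978 eV

The ionization energy is the energy needed to remove the electron completely (n → ∞).

For a hydrogen-like ion with Z = 4, E_n = -13.6057 Z² / n² eV.

At n = 6: E_6 = -13.6057 × 4² / 6² = -6.046977778 eV
At n = ∞: E_∞ = 0 eV

Ionization energy = E_∞ - E_6 = 0 - (-6.046977778) = 6.046977778 eV
Ionization energy ≈ 6.046978 eV

This is also called the binding energy of the electron in state n = 6.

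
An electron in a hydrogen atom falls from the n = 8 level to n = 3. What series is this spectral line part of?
Paschen series

The spectral series in hydrogen are named based on the final (lower) energy level:
- Lyman series: n_final = 1 (ultraviolet)
- Balmer series: n_final = 2 (visible/near-UV)
- Paschen series: n_final = 3 (infrared)
- Brackett series: n_final = 4 (infrared)
- Pfund series: n_final = 5 (far infrared)

Since this transition ends at n = 3, it belongs to the Paschen series.

For reference, this 8 → 3 line has photon energy
ΔE = 13.6057 eV × (1/3² - 1/8²) = 1.299155 eV,
corresponding to wavelength λ = hc/ΔE = 1239.84 eV·nm / 1.299155 eV = 954.34 nm in the infrared region.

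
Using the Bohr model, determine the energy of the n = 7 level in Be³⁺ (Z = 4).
-4.442678 eV

For hydrogen-like ions, the energy levels scale with Z²:
E_n = -13.6057 Z² / n² eV

For Be³⁺ (Z = 4) at n = 7:
E_7 = -13.6057 × 4² / 7²
E_7 = -13.6057 × 16 / 49
E_7 = -217.6912 / 49
E_7 = -4.442678 eV

The energy is 16 times more negative than hydrogen at the same n due to the stronger nuclear charge.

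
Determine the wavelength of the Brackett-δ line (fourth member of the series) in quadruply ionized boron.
77.76 nm

The lines of a series are numbered from the longest wavelength (smallest ΔE) outward; the fourth line is the transition from n = n_f + 4 to n_f.
The Brackett series has all transitions ending at n_f = 4.

For B⁴⁺ (Z = 5), the fourth line (δ-line) is the jump from n = 8 to n = 4:
E_8 = -13.6057 × 5² / 8² = -5.3147 eV
E_4 = -13.6057 × 5² / 4² = -21.2589 eV
ΔE = E_8 - E_4 = 15.9442 eV

λ = hc/E = 1239.84 eV·nm / 15.9442 eV
λ = 77.76 nm

This is the δ-line of the Brackett series in B⁴⁺.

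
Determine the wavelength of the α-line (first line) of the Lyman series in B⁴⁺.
4.86 nm

The longest wavelength corresponds to the smallest energy transition in the series.
The Lyman series has all transitions ending at n_f = 1.

For B⁴⁺ (Z = 5), the first line (α-line) is the jump from n = 2 to n = 1:
E_2 = -13.6057 × 5² / 2² = -85.0356 eV
E_1 = -13.6057 × 5² / 1² = -340.1425 eV
ΔE = E_2 - E_1 = 255.1069 eV

λ = hc/E = 1239.84 eV·nm / 255.1069 eV
λ = 4.86 nm

This is the α-line of the Lyman series in B⁴⁺.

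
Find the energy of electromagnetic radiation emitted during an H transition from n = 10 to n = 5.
0.4082 eV

The energy levels are E_n = -13.6057 eV / n².

Energy at n = 10: E_10 = -13.6057 / 10² = -0.1360570 eV
Energy at n = 5: E_5 = -13.6057 / 5² = -0.5442280 eV

For emission (electron falling to lower state), the photon energy is:
E_photon = E_10 - E_5 = |-0.1360570 - (-0.5442280)|
E_photon = 0.4082 eV

This energy is carried away by the emitted photon.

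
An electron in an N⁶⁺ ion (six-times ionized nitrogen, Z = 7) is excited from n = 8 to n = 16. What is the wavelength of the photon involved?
158.696513 nm

First, find the transition energy using E_n = -13.6057 Z² / n² eV:
E_8 = -13.6057 × 7² / 8² = -10.4168640625 eV
E_16 = -13.6057 × 7² / 16² = -2.6042160156 eV

Photon energy: |ΔE| = |E_16 - E_8| = 7.8126480469 eV

Convert to wavelength using E = hc/λ with hc = 1239.84 eV·nm:
λ = hc/E = 1239.84 eV·nm / 7.8126480469 eV
λ = 158.696513 nm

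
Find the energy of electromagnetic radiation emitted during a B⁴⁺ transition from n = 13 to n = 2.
83.02 eV

The energy levels are E_n = -13.6057 Z² eV / n².

Energy at n = 13: E_13 = -13.6057 × 5² / 13² = -2.01268 eV
Energy at n = 2: E_2 = -13.6057 × 5² / 2² = -85.03563 eV

For emission (electron falling to lower state), the photon energy is:
E_photon = E_13 - E_2 = |-2.01268 - (-85.03563)|
E_photon = 83.02 eV

This energy is carried away by the emitted photon.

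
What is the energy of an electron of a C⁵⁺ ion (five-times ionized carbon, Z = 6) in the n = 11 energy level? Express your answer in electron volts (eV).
-4.04798 eV

The energy levels of a hydrogen-like atom are given by:
E_n = -13.6057 Z² / n² eV  (with Z = 6 for C⁵⁺)

For n = 11:
E_11 = -13.6057 × 6² / 11²
E_11 = -13.6057 × 36 / 121
E_11 = -4.04798 eV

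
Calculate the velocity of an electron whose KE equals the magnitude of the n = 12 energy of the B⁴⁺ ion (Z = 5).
9.12e+05 m/s (or 0.304056% of c)

The binding energy at n = 12 for B⁴⁺ is:
E_12 = -13.6057 × 5²/12² = -2.36210069 eV
|E_12| = 2.36210069 eV

Convert to Joules:
KE = 2.36210069 eV × (1.602177 × 10⁻¹⁹ J/eV) = 3.7845e-19 J

Using KE = ½mv²:
v = √(2·KE/m_e)
v = √(2 × 3.7845e-19 J / 9.10938 × 10⁻³¹ kg)
v = 9.12e+05 m/s

This is approximately 0.304056% the speed of light.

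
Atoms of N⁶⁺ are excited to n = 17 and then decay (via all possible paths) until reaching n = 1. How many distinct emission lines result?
136

The electron can occupy levels n = 1, 2, ..., 17 during de-excitation — that is m = 17 - 1 + 1 = 17 distinct levels.

The number of distinct spectral lines equals the number of ways to choose 2 of these m levels (each pair gives one possible emission transition):

Number of lines = m(m-1)/2 = 17×16/2 = 136

These correspond to all possible transitions between the 17 levels:
17 → 16, 17 → 15, 17 → 14, 17 → 13, 17 → 12, 17 → 11, 17 → 10, 17 → 9...

Each transition produces a photon with a unique energy (and thus wavelength). This count does not depend on Z.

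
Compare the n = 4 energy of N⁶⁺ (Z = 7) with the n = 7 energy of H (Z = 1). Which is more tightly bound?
N⁶⁺ at n = 4 (E = -41.667456 eV)

Using E_n = -13.6057 Z² / n² eV:

N⁶⁺ (Z = 7) at n = 4:
E = -13.6057 × 7² / 4² = -13.6057 × 49 / 16 = -41.667456250 eV

H (Z = 1) at n = 7:
E = -13.6057 × 1² / 7² = -13.6057 × 1 / 49 = -0.277667347 eV

Since -41.667456250 eV < -0.277667347 eV,
N⁶⁺ at n = 4 is more tightly bound (requires more energy to ionize).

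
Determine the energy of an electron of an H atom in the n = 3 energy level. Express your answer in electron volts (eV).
-1.511744 eV

The energy levels of a hydrogen-like atom are given by:
E_n = -13.6057 eV / n²

For n = 3:
E_3 = -13.6057 eV / 3²
E_3 = -13.6057 eV / 9
E_3 = -1.511744 eV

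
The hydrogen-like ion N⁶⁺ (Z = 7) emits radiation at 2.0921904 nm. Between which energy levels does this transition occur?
n = 3 → n = 1

First, find the photon energy from the wavelength (hc = 1239.84 eV·nm):
E = hc/λ = 1239.84 eV·nm / 2.0921904 nm = 592.60381 eV

The energy levels of N⁶⁺ satisfy E_n = -13.6057 × 7² / n² eV, so an emission n_i → n_f releases
ΔE = 13.6057 × 7² × (1/n_f² − 1/n_i²) eV.

Setting ΔE equal to the photon energy:
1/n_f² − 1/n_i² = 592.60381 / (13.6057 × 7²) = 0.88888887

Since 1/n_i² must be positive, we need 1/n_f² > 0.88888887, i.e. n_f ≤ 1. For each allowed n_f, solve n_i = (1/n_f² − 0.88888887)^(−1/2) and check whether it is a whole number:
  n_f = 1: 1/n_i² = 1.00000000 − 0.88888887 = 0.11111113 → n_i = 3.000  → integer, n_i = 3 ✓

Only n_f = 1 gives an integer upper level, n_i = 3.

The transition is from n = 3 to n = 1 (emission).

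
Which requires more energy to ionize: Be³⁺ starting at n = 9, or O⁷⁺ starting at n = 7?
O⁷⁺ at n = 7 (E = -17.770710 eV)

Using E_n = -13.6057 Z² / n² eV:

Be³⁺ (Z = 4) at n = 9:
E = -13.6057 × 4² / 9² = -13.6057 × 16 / 81 = -2.687545679 eV

O⁷⁺ (Z = 8) at n = 7:
E = -13.6057 × 8² / 7² = -13.6057 × 64 / 49 = -17.770710204 eV

Since -17.770710204 eV < -2.687545679 eV,
O⁷⁺ at n = 7 is more tightly bound (requires more energy to ionize).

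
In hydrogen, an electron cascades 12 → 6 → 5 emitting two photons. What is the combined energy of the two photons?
0.45 eV

The energy levels of hydrogen are E_n = -13.6057 / n² eV.

First transition (12 → 6):
ΔE₁ = |E_6 - E_12|
ΔE₁ = |-0.37793611 - (-0.09448403)| = 0.28345 eV

Second transition (6 → 5):
ΔE₂ = |E_5 - E_6|
ΔE₂ = |-0.54422800 - (-0.37793611)| = 0.16629 eV

Total energy released:
E_total = ΔE₁ + ΔE₂ = 0.28345 + 0.16629 = 0.45 eV

Note: This equals the direct transition 12 → 5: 0.45 eV ✓
Energy is conserved regardless of the path taken.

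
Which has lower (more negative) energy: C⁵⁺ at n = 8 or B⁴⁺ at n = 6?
B⁴⁺ at n = 6 (E = -9.448 eV)

Using E_n = -13.6057 Z² / n² eV:

C⁵⁺ (Z = 6) at n = 8:
E = -13.6057 × 6² / 8² = -13.6057 × 36 / 64 = -7.653206 eV

B⁴⁺ (Z = 5) at n = 6:
E = -13.6057 × 5² / 6² = -13.6057 × 25 / 36 = -9.448403 eV

Since -9.448403 eV < -7.653206 eV,
B⁴⁺ at n = 6 is more tightly bound (requires more energy to ionize).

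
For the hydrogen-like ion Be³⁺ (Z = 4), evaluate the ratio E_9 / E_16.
3.160

Using E_n = -13.6057 Z² / n² eV with Z = 4:

E_9 = -13.6057 × 4² / 9² = -217.6912 / 81 = -2.687545679 eV
E_16 = -13.6057 × 4² / 16² = -217.6912 / 256 = -0.850356250 eV

The ratio is:
E_9/E_16 = (-2.687545679) / (-0.850356250)
E_9/E_16 = (-217.6912/81) / (-217.6912/256)
E_9/E_16 = 256/81
E_9/E_16 = 3.160
(Note: the Z² factors cancel in the ratio.)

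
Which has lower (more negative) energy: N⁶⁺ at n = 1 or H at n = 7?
N⁶⁺ at n = 1 (E = -666.68 eV)

Using E_n = -13.6057 Z² / n² eV:

N⁶⁺ (Z = 7) at n = 1:
E = -13.6057 × 7² / 1² = -13.6057 × 49 / 1 = -666.67930 eV

H (Z = 1) at n = 7:
E = -13.6057 × 1² / 7² = -13.6057 × 1 / 49 = -0.27767 eV

Since -666.67930 eV < -0.27767 eV,
N⁶⁺ at n = 1 is more tightly bound (requires more energy to ionize).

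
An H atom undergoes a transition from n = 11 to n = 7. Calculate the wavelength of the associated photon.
7504.02 nm

First, find the transition energy using E_n = -13.6057 / n² eV:
E_11 = -13.6057 / 11² = -0.11244380 eV
E_7 = -13.6057 / 7² = -0.27766735 eV

Photon energy: |ΔE| = |E_7 - E_11| = 0.16522355 eV

Convert to wavelength using E = hc/λ with hc = 1239.84 eV·nm:
λ = hc/E = 1239.84 eV·nm / 0.16522355 eV
λ = 7504.02 nm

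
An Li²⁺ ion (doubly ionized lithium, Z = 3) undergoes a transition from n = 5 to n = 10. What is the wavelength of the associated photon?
337.506 nm

First, find the transition energy using E_n = -13.6057 Z² / n² eV:
E_5 = -13.6057 × 3² / 5² = -4.8980520 eV
E_10 = -13.6057 × 3² / 10² = -1.2245130 eV

Photon energy: |ΔE| = |E_10 - E_5| = 3.6735390 eV

Convert to wavelength using E = hc/λ with hc = 1239.84 eV·nm:
λ = hc/E = 1239.84 eV·nm / 3.6735390 eV
λ = 337.506 nm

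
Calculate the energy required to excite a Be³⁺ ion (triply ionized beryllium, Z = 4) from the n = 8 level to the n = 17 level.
2.648 eV

The energy levels of a hydrogen-like atom are E_n = -13.6057 Z² eV / n².

Energy at n = 8: E_8 = -13.6057 × 4² / 8² = -3.401425 eV
Energy at n = 17: E_17 = -13.6057 × 4² / 17² = -0.753257 eV

The excitation energy is the difference:
ΔE = E_17 - E_8
ΔE = -0.753257 - (-3.401425)
ΔE = 2.648 eV

Since this is positive, energy must be absorbed (photon absorption).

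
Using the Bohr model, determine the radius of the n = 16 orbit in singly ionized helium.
6.77347 nm (or 67.73468 Å)

The Bohr radius formula is:
r_n = n² a₀ / Z

where a₀ = 0.05291772 nm is the Bohr radius.

For He⁺ (Z = 2) at n = 16:
r_16 = 16² × 0.05291772 nm / 2
r_16 = 256 × 0.05291772 nm / 2
r_16 = 13.546936 nm / 2
r_16 = 6.77347 nm

The electron orbits at approximately 6.77347 nm from the nucleus.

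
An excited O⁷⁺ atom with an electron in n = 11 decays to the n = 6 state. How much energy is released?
16.9915 eV

The energy levels are E_n = -13.6057 Z² eV / n².

Energy at n = 11: E_11 = -13.6057 × 8² / 11² = -7.1964033 eV
Energy at n = 6: E_6 = -13.6057 × 8² / 6² = -24.1879111 eV

For emission (electron falling to lower state), the photon energy is:
E_photon = E_11 - E_6 = |-7.1964033 - (-24.1879111)|
E_photon = 16.9915 eV

This energy is carried away by the emitted photon.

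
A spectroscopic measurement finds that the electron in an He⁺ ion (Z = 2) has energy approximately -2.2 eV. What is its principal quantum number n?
n = 5

The exact energy levels follow E_n = -13.6057 Z² / n² eV with Z = 2.

The measured value (-2.2 eV) is reported to only 2 significant figures, so we must test candidate n values and see which one matches to that precision.

Candidate energies:
  n = 3:  E = -13.6057 × 2² / 3² = -6.04698 eV
  n = 4:  E = -13.6057 × 2² / 4² = -3.40143 eV
  n = 5:  E = -13.6057 × 2² / 5² = -2.17691 eV  ← matches
  n = 6:  E = -13.6057 × 2² / 6² = -1.51174 eV
  n = 7:  E = -13.6057 × 2² / 7² = -1.11067 eV

Checking against the measurement of -2.2 eV (2 sig figs), only n = 5 agrees:
E_5 = -2.17691 eV, which rounds to -2.2 eV ✓

Therefore n = 5.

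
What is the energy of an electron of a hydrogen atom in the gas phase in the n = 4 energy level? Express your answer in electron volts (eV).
-0.850356 eV

The energy levels of a hydrogen-like atom are given by:
E_n = -13.6057 eV / n²

For n = 4:
E_4 = -13.6057 eV / 4²
E_4 = -13.6057 eV / 16
E_4 = -0.850356 eV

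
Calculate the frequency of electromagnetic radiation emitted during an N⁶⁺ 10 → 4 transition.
8.4631e+15 Hz

First, find the transition energy:
E_10 = -13.6057 × 7² / 10² = -6.666793 eV
E_4 = -13.6057 × 7² / 4² = -41.667456 eV
|ΔE| = |E_4 - E_10| = 35.000663 eV

Convert to Joules: E = 35.000663 eV × (1.602177 × 10⁻¹⁹ J/eV) = 5.607726e-18 J

Using E = hf:
f = E/h = 5.607726e-18 J / (6.62607 × 10⁻³⁴ J·s)
f = 8.4631e+15 Hz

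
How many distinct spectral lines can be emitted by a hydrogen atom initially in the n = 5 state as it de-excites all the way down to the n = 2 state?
6

The electron can occupy levels n = 2, 3, ..., 5 during de-excitation — that is m = 5 - 2 + 1 = 4 distinct levels.

The number of distinct spectral lines equals the number of ways to choose 2 of these m levels (each pair gives one possible emission transition):

Number of lines = m(m-1)/2 = 4×3/2 = 6

These correspond to all possible transitions between the 4 levels:
5 → 4, 5 → 3, 5 → 2, 4 → 3, 4 → 2, 3 → 2

Each transition produces a photon with a unique energy (and thus wavelength). This count does not depend on Z.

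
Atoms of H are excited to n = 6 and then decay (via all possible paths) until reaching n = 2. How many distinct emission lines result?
10

The electron can occupy levels n = 2, 3, ..., 6 during de-excitation — that is m = 6 - 2 + 1 = 5 distinct levels.

The number of distinct spectral lines equals the number of ways to choose 2 of these m levels (each pair gives one possible emission transition):

Number of lines = m(m-1)/2 = 5×4/2 = 10

These correspond to all possible transitions between the 5 levels:
6 → 5, 6 → 4, 6 → 3, 6 → 2, 5 → 4, 5 → 3, 5 → 2, 4 → 3...

Each transition produces a photon with a unique energy (and thus wavelength). This count does not depend on Z.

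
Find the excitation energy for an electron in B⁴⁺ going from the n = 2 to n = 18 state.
83.99 eV

The energy levels of a hydrogen-like atom are E_n = -13.6057 Z² eV / n².

Energy at n = 2: E_2 = -13.6057 × 5² / 2² = -85.03563 eV
Energy at n = 18: E_18 = -13.6057 × 5² / 18² = -1.04982 eV

The excitation energy is the difference:
ΔE = E_18 - E_2
ΔE = -1.04982 - (-85.03563)
ΔE = 83.99 eV

Since this is positive, energy must be absorbed (photon absorption).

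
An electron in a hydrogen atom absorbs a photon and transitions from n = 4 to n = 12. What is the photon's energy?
0.755872 eV

The energy levels of a hydrogen-like atom are E_n = -13.6057 eV / n².

Energy at n = 4: E_4 = -13.6057 / 4² = -0.850356250 eV
Energy at n = 12: E_12 = -13.6057 / 12² = -0.094484028 eV

The excitation energy is the difference:
ΔE = E_12 - E_4
ΔE = -0.094484028 - (-0.850356250)
ΔE = 0.755872 eV

Since this is positive, energy must be absorbed (photon absorption).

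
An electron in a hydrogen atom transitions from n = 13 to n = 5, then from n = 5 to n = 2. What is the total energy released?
3.3209 eV

The energy levels of hydrogen are E_n = -13.6057 / n² eV.

First transition (13 → 5):
ΔE₁ = |E_5 - E_13|
ΔE₁ = |-0.5442280000 - (-0.0805071006)| = 0.4637209 eV

Second transition (5 → 2):
ΔE₂ = |E_2 - E_5|
ΔE₂ = |-3.4014250000 - (-0.5442280000)| = 2.8571970 eV

Total energy released:
E_total = ΔE₁ + ΔE₂ = 0.4637209 + 2.8571970 = 3.3209 eV

Note: This equals the direct transition 13 → 2: 3.3209 eV ✓
Energy is conserved regardless of the path taken.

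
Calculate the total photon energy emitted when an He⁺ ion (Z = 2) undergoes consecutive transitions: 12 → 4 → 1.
54.044864 eV

The energy levels of He⁺ are E_n = -13.6057 × 2² / n² eV.

First transition (12 → 4):
ΔE₁ = |E_4 - E_12|
ΔE₁ = |-3.401425000000 - (-0.377936111111)| = 3.023488889 eV

Second transition (4 → 1):
ΔE₂ = |E_1 - E_4|
ΔE₂ = |-54.422800000000 - (-3.401425000000)| = 51.021375000 eV

Total energy released:
E_total = ΔE₁ + ΔE₂ = 3.023488889 + 51.021375000 = 54.044864 eV

Note: This equals the direct transition 12 → 1: 54.044864 eV ✓
Energy is conserved regardless of the path taken.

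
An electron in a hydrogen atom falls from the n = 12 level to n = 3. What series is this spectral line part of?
Paschen series

The spectral series in hydrogen are named based on the final (lower) energy level:
- Lyman series: n_final = 1 (ultraviolet)
- Balmer series: n_final = 2 (visible/near-UV)
- Paschen series: n_final = 3 (infrared)
- Brackett series: n_final = 4 (infrared)
- Pfund series: n_final = 5 (far infrared)

Since this transition ends at n = 3, it belongs to the Paschen series.

For reference, this 12 → 3 line has photon energy
ΔE = 13.6057 eV × (1/3² - 1/12²) = 1.4172604 eV,
corresponding to wavelength λ = hc/ΔE = 1239.84 eV·nm / 1.4172604 eV = 874.815 nm in the infrared region.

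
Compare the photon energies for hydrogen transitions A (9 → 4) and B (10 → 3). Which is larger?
10 → 3

Calculate the energy for each transition:

Transition 9 → 4:
ΔE₁ = |E_4 - E_9| = |-13.6057/4² - (-13.6057/9²)|
ΔE₁ = |-0.85035625000 - (-0.16797160494)| = 0.68238465 eV

Transition 10 → 3:
ΔE₂ = |E_3 - E_10| = |-13.6057/3² - (-13.6057/10²)|
ΔE₂ = |-1.51174444444 - (-0.13605700000)| = 1.37568744 eV

Since 1.37568744 eV > 0.68238465 eV, the transition 10 → 3 emits the more energetic photon.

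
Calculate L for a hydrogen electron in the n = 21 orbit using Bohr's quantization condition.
2.21460e-33 J·s (or 21ℏ)

In the Bohr model, angular momentum is quantized:
L = nℏ

where ℏ = h/(2π) = 1.0545718e-34 J·s

For n = 21:
L = 21 × 1.0545718e-34 J·s
L = 2.21460e-33 J·s

This can also be written as L = 21ℏ.
The angular momentum is an integer multiple of the reduced Planck constant.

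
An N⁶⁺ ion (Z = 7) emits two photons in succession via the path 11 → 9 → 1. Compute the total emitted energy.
661.16955 eV

The energy levels of N⁶⁺ are E_n = -13.6057 × 7² / n² eV.

First transition (11 → 9):
ΔE₁ = |E_9 - E_11|
ΔE₁ = |-8.23060864198 - (-5.50974628099)| = 2.72086236 eV

Second transition (9 → 1):
ΔE₂ = |E_1 - E_9|
ΔE₂ = |-666.67930000000 - (-8.23060864198)| = 658.44869136 eV

Total energy released:
E_total = ΔE₁ + ΔE₂ = 2.72086236 + 658.44869136 = 661.16955 eV

Note: This equals the direct transition 11 → 1: 661.16955 eV ✓
Energy is conserved regardless of the path taken.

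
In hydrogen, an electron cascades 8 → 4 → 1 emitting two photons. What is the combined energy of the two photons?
13.3931 eV

The energy levels of hydrogen are E_n = -13.6057 / n² eV.

First transition (8 → 4):
ΔE₁ = |E_4 - E_8|
ΔE₁ = |-0.8503562500 - (-0.2125890625)| = 0.6377672 eV

Second transition (4 → 1):
ΔE₂ = |E_1 - E_4|
ΔE₂ = |-13.6057000000 - (-0.8503562500)| = 12.7553438 eV

Total energy released:
E_total = ΔE₁ + ΔE₂ = 0.6377672 + 12.7553438 = 13.3931 eV

Note: This equals the direct transition 8 → 1: 13.3931 eV ✓
Energy is conserved regardless of the path taken.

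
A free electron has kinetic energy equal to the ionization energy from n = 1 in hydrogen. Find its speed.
2.19e+06 m/s (or 0.73% of c)

The binding energy at n = 1 for hydrogen is:
E_1 = -13.6057/1² = -13.6057 eV
|E_1| = 13.6057 eV

Convert to Joules:
KE = 13.6057 eV × (1.602177 × 10⁻¹⁹ J/eV) = 2.1799e-18 J

Using KE = ½mv²:
v = √(2·KE/m_e)
v = √(2 × 2.1799e-18 J / 9.10938 × 10⁻³¹ kg)
v = 2.19e+06 m/s

This is approximately 0.73% the speed of light.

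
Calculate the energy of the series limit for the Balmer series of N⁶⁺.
166.6698 eV

The series limit corresponds to the transition from n = ∞ to n = 2.
This is the highest energy (shortest wavelength) transition in the Balmer series.

E_∞ = 0 eV
E_2 = -13.6057 × 7² / 2² = -166.6698 eV

Energy at series limit:
ΔE = E_∞ - E_2 = 0 - (-166.6698) = 166.6698 eV

This energy equals the ionization energy from the n = 2 state of N⁶⁺.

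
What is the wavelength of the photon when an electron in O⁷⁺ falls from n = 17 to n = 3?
13.22657 nm

First, find the transition energy using E_n = -13.6057 Z² / n² eV:
E_17 = -13.6057 × 8² / 17² = -3.0130270 eV
E_3 = -13.6057 × 8² / 3² = -96.7516444 eV

Photon energy: |ΔE| = |E_3 - E_17| = 93.7386174 eV

Convert to wavelength using E = hc/λ with hc = 1239.84 eV·nm:
λ = hc/E = 1239.84 eV·nm / 93.7386174 eV
λ = 13.22657 nm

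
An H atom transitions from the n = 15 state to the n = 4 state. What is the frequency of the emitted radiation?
1.90994e+14 Hz

First, find the transition energy:
E_15 = -13.6057 / 15² = -0.060469778 eV
E_4 = -13.6057 / 4² = -0.850356250 eV
|ΔE| = |E_4 - E_15| = 0.789886472 eV

Convert to Joules: E = 0.789886472 eV × (1.602177 × 10⁻¹⁹ J/eV) = 1.2655379e-19 J

Using E = hf:
f = E/h = 1.2655379e-19 J / (6.62607 × 10⁻³⁴ J·s)
f = 1.90994e+14 Hz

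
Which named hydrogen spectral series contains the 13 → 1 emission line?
Lyman series

The spectral series in hydrogen are named based on the final (lower) energy level:
- Lyman series: n_final = 1 (ultraviolet)
- Balmer series: n_final = 2 (visible/near-UV)
- Paschen series: n_final = 3 (infrared)
- Brackett series: n_final = 4 (infrared)
- Pfund series: n_final = 5 (far infrared)

Since this transition ends at n = 1, it belongs to the Lyman series.

For reference, this 13 → 1 line has photon energy
ΔE = 13.6057 eV × (1/1² - 1/13²) = 13.525193 eV,
corresponding to wavelength λ = hc/ΔE = 1239.84 eV·nm / 13.525193 eV = 91.6689 nm in the ultraviolet region.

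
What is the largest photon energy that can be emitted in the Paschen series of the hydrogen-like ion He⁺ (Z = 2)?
6.04698 eV

The series limit corresponds to the transition from n = ∞ to n = 3.
This is the highest energy (shortest wavelength) transition in the Paschen series.

E_∞ = 0 eV
E_3 = -13.6057 × 2² / 3² = -6.04698 eV

Energy at series limit:
ΔE = E_∞ - E_3 = 0 - (-6.04698) = 6.04698 eV

This energy equals the ionization energy from the n = 3 state of He⁺.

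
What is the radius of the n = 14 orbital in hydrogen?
10.371873 nm (or 103.718733 Å)

The Bohr radius formula is:
r_n = n² a₀ / Z

where a₀ = 0.052917721 nm is the Bohr radius.

For H (Z = 1) at n = 14:
r_14 = 14² × 0.052917721 nm / 1
r_14 = 196 × 0.052917721 nm / 1
r_14 = 10.3718733 nm / 1
r_14 = 10.371873 nm

The electron orbits at approximately 10.371873 nm from the nucleus.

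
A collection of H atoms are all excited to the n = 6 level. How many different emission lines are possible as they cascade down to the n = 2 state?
10

The electron can occupy levels n = 2, 3, ..., 6 during de-excitation — that is m = 6 - 2 + 1 = 5 distinct levels.

The number of distinct spectral lines equals the number of ways to choose 2 of these m levels (each pair gives one possible emission transition):

Number of lines = m(m-1)/2 = 5×4/2 = 10

These correspond to all possible transitions between the 5 levels:
6 → 5, 6 → 4, 6 → 3, 6 → 2, 5 → 4, 5 → 3, 5 → 2, 4 → 3...

Each transition produces a photon with a unique energy (and thus wavelength). This count does not depend on Z.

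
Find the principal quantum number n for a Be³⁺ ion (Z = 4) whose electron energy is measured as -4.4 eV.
n = 7

The exact energy levels follow E_n = -13.6057 Z² / n² eV with Z = 4.

The measured value (-4.4 eV) is reported to only 2 significant figures, so we must test candidate n values and see which one matches to that precision.

Candidate energies:
  n = 5:  E = -13.6057 × 4² / 5² = -8.70765 eV
  n = 6:  E = -13.6057 × 4² / 6² = -6.04698 eV
  n = 7:  E = -13.6057 × 4² / 7² = -4.44268 eV  ← matches
  n = 8:  E = -13.6057 × 4² / 8² = -3.40143 eV
  n = 9:  E = -13.6057 × 4² / 9² = -2.68755 eV

Checking against the measurement of -4.4 eV (2 sig figs), only n = 7 agrees:
E_7 = -4.44268 eV, which rounds to -4.4 eV ✓

Therefore n = 7.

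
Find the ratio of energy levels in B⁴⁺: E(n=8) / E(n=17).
4.515625

Using E_n = -13.6057 Z² / n² eV with Z = 5:

E_8 = -13.6057 × 5² / 8² = -340.1425 / 64 = -5.3147265625 eV
E_17 = -13.6057 × 5² / 17² = -340.1425 / 289 = -1.1769636678 eV

The ratio is:
E_8/E_17 = (-5.3147265625) / (-1.1769636678)
E_8/E_17 = (-340.1425/64) / (-340.1425/289)
E_8/E_17 = 289/64
E_8/E_17 = 4.515625
(Note: the Z² factors cancel in the ratio.)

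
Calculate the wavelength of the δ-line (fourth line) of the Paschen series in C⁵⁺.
27.907 nm

The lines of a series are numbered from the longest wavelength (smallest ΔE) outward; the fourth line is the transition from n = n_f + 4 to n_f.
The Paschen series has all transitions ending at n_f = 3.

For C⁵⁺ (Z = 6), the fourth line (δ-line) is the jump from n = 7 to n = 3:
E_7 = -13.6057 × 6² / 7² = -9.99602 eV
E_3 = -13.6057 × 6² / 3² = -54.42280 eV
ΔE = E_7 - E_3 = 44.42678 eV

λ = hc/E = 1239.84 eV·nm / 44.42678 eV
λ = 27.907 nm

This is the δ-line of the Paschen series in C⁵⁺.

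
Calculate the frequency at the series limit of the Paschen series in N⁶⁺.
1.79e+16 Hz

The series limit corresponds to the transition from n = ∞ to n = 3.
This is the highest energy (shortest wavelength) transition in the Paschen series.

E_∞ = 0 eV
E_3 = -13.6057 × 7² / 3² = -74.07547778 eV

Energy at series limit:
ΔE = E_∞ - E_3 = 0 - (-74.07547778) = 74.07547778 eV
E = 74.07547778 eV × (1.602177 × 10⁻¹⁹ J/eV) = 1.1868e-17 J
f = E/h = 1.1868e-17 J / (6.62607 × 10⁻³⁴ J·s) = 1.79e+16 Hz

This energy equals the ionization energy from the n = 3 state of N⁶⁺.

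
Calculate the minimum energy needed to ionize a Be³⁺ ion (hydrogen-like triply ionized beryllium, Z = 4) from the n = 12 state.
1.511744 eV

The ionization energy is the energy needed to remove the electron completely (n → ∞).

For a hydrogen-like ion with Z = 4, E_n = -13.6057 Z² / n² eV.

At n = 12: E_12 = -13.6057 × 4² / 12² = -1.511744444 eV
At n = ∞: E_∞ = 0 eV

Ionization energy = E_∞ - E_12 = 0 - (-1.511744444) = 1.511744444 eV
Ionization energy ≈ 1.511744 eV

This is also called the binding energy of the electron in state n = 12.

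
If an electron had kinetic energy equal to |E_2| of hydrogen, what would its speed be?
1.09385e+06 m/s (or 0.3649% of c)

The binding energy at n = 2 for hydrogen is:
E_2 = -13.6057/2² = -3.40142500 eV
|E_2| = 3.40142500 eV

Convert to Joules:
KE = 3.40142500 eV × (1.602177 × 10⁻¹⁹ J/eV) = 5.4496849e-19 J

Using KE = ½mv²:
v = √(2·KE/m_e)
v = √(2 × 5.4496849e-19 J / 9.10938 × 10⁻³¹ kg)
v = 1.09385e+06 m/s

This is approximately 0.3649% the speed of light.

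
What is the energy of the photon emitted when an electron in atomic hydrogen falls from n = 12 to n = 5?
0.450 eV

The energy levels are E_n = -13.6057 eV / n².

Energy at n = 12: E_12 = -13.6057 / 12² = -0.094484 eV
Energy at n = 5: E_5 = -13.6057 / 5² = -0.544228 eV

For emission (electron falling to lower state), the photon energy is:
E_photon = E_12 - E_5 = |-0.094484 - (-0.544228)|
E_photon = 0.450 eV

This energy is carried away by the emitted photon.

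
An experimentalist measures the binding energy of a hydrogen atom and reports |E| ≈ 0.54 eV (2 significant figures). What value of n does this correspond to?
n = 5

The exact energy levels follow E_n = -13.6057 eV / n².

The measured value (-0.54 eV) is reported to only 2 significant figures, so we must test candidate n values and see which one matches to that precision.

Candidate energies:
  n = 3:  E = -13.6057/3² = -1.51174 eV
  n = 4:  E = -13.6057/4² = -0.85036 eV
  n = 5:  E = -13.6057/5² = -0.54423 eV  ← matches
  n = 6:  E = -13.6057/6² = -0.37794 eV
  n = 7:  E = -13.6057/7² = -0.27767 eV

Checking against the measurement of -0.54 eV (2 sig figs), only n = 5 agrees:
E_5 = -0.54423 eV, which rounds to -0.54 eV ✓

Therefore n = 5.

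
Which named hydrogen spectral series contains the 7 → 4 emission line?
Brackett series

The spectral series in hydrogen are named based on the final (lower) energy level:
- Lyman series: n_final = 1 (ultraviolet)
- Balmer series: n_final = 2 (visible/near-UV)
- Paschen series: n_final = 3 (infrared)
- Brackett series: n_final = 4 (infrared)
- Pfund series: n_final = 5 (far infrared)

Since this transition ends at n = 4, it belongs to the Brackett series.

For reference, this 7 → 4 line has photon energy
ΔE = 13.6057 eV × (1/4² - 1/7²) = 0.57268890 eV,
corresponding to wavelength λ = hc/ΔE = 1239.84 eV·nm / 0.57268890 eV = 2164.95 nm in the infrared region.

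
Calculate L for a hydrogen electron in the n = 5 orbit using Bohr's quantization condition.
5.273e-34 J·s (or 5ℏ)

In the Bohr model, angular momentum is quantized:
L = nℏ

where ℏ = h/(2π) = 1.05457e-34 J·s

For n = 5:
L = 5 × 1.05457e-34 J·s
L = 5.273e-34 J·s

This can also be written as L = 5ℏ.
The angular momentum is an integer multiple of the reduced Planck constant.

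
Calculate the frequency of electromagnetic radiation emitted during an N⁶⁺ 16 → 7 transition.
2.66015e+15 Hz

First, find the transition energy:
E_16 = -13.6057 × 7² / 16² = -2.6042160 eV
E_7 = -13.6057 × 7² / 7² = -13.6057000 eV
|ΔE| = |E_7 - E_16| = 11.0014840 eV

Convert to Joules: E = 11.0014840 eV × (1.602177 × 10⁻¹⁹ J/eV) = 1.7626325e-18 J

Using E = hf:
f = E/h = 1.7626325e-18 J / (6.62607 × 10⁻³⁴ J·s)
f = 2.66015e+15 Hz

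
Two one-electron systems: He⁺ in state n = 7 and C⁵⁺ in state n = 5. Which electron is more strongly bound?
C⁵⁺ at n = 5 (E = -19.592 eV)

Using E_n = -13.6057 Z² / n² eV:

He⁺ (Z = 2) at n = 7:
E = -13.6057 × 2² / 7² = -13.6057 × 4 / 49 = -1.110669 eV

C⁵⁺ (Z = 6) at n = 5:
E = -13.6057 × 6² / 5² = -13.6057 × 36 / 25 = -19.592208 eV

Since -19.592208 eV < -1.110669 eV,
C⁵⁺ at n = 5 is more tightly bound (requires more energy to ionize).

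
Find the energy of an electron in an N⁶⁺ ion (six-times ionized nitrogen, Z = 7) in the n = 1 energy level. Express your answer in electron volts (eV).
-666.679300 eV

The energy levels of a hydrogen-like atom are given by:
E_n = -13.6057 Z² / n² eV  (with Z = 7 for N⁶⁺)

For n = 1:
E_1 = -13.6057 × 7² / 1²
E_1 = -13.6057 × 49 / 1
E_1 = -666.679300 eV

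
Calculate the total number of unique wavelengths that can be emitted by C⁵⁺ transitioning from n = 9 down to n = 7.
3

The electron can occupy levels n = 7, 8, ..., 9 during de-excitation — that is m = 9 - 7 + 1 = 3 distinct levels.

The number of distinct spectral lines equals the number of ways to choose 2 of these m levels (each pair gives one possible emission transition):

Number of lines = m(m-1)/2 = 3×2/2 = 3

These correspond to all possible transitions between the 3 levels:
9 → 8, 9 → 7, 8 → 7

Each transition produces a photon with a unique energy (and thus wavelength). This count does not depend on Z.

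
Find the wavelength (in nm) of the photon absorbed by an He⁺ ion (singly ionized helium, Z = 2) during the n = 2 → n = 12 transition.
93.730128 nm

First, find the transition energy using E_n = -13.6057 Z² / n² eV:
E_2 = -13.6057 × 2² / 2² = -13.60570000 eV
E_12 = -13.6057 × 2² / 12² = -0.37793611 eV

Photon energy: |ΔE| = |E_12 - E_2| = 13.22776389 eV

Convert to wavelength using E = hc/λ with hc = 1239.84 eV·nm:
λ = hc/E = 1239.84 eV·nm / 13.22776389 eV
λ = 93.730128 nm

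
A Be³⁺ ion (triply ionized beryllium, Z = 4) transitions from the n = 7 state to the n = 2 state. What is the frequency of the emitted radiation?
1.209e+16 Hz

First, find the transition energy:
E_7 = -13.6057 × 4² / 7² = -4.4426776 eV
E_2 = -13.6057 × 4² / 2² = -54.4228000 eV
|ΔE| = |E_2 - E_7| = 49.9801224 eV

Convert to Joules: E = 49.9801224 eV × (1.602177 × 10⁻¹⁹ J/eV) = 8.00770e-18 J

Using E = hf:
f = E/h = 8.00770e-18 J / (6.62607 × 10⁻³⁴ J·s)
f = 1.209e+16 Hz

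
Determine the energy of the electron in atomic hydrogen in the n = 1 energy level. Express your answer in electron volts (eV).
-13.60570 eV

The energy levels of a hydrogen-like atom are given by:
E_n = -13.6057 eV / n²

For n = 1:
E_1 = -13.6057 eV / 1²
E_1 = -13.6057 eV / 1
E_1 = -13.60570 eV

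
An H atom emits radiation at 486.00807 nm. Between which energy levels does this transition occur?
n = 4 → n = 2

First, find the photon energy from the wavelength (hc = 1239.84 eV·nm):
E = hc/λ = 1239.84 eV·nm / 486.00807 nm = 2.5510688 eV

The energy levels of hydrogen satisfy E_n = -13.6057 / n² eV, so an emission n_i → n_f releases
ΔE = 13.6057 × (1/n_f² − 1/n_i²) eV.

Setting ΔE equal to the photon energy:
1/n_f² − 1/n_i² = 2.5510688 / 13.6057 = 0.18750000

Since 1/n_i² must be positive, we need 1/n_f² > 0.18750000, i.e. n_f ≤ 2. For each allowed n_f, solve n_i = (1/n_f² − 0.18750000)^(−1/2) and check whether it is a whole number:
  n_f = 1: 1/n_i² = 1.00000000 − 0.18750000 = 0.81250000 → n_i = 1.109  (not an integer) ✗
  n_f = 2: 1/n_i² = 0.25000000 − 0.18750000 = 0.06250000 → n_i = 4.000  → integer, n_i = 4 ✓

Only n_f = 2 gives an integer upper level, n_i = 4.

The transition is from n = 4 to n = 2 (emission).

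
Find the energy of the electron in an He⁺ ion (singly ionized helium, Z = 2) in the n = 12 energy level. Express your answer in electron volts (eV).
-0.37794 eV

The energy levels of a hydrogen-like atom are given by:
E_n = -13.6057 Z² / n² eV  (with Z = 2 for He⁺)

For n = 12:
E_12 = -13.6057 × 2² / 12²
E_12 = -13.6057 × 4 / 144
E_12 = -0.37794 eV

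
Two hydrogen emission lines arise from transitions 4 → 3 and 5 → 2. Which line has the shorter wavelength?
5 → 2

Calculate the energy for each transition:

Transition 4 → 3:
ΔE₁ = |E_3 - E_4| = |-13.6057/3² - (-13.6057/4²)|
ΔE₁ = |-1.51174444444 - (-0.85035625000)| = 0.66138819 eV

Transition 5 → 2:
ΔE₂ = |E_2 - E_5| = |-13.6057/2² - (-13.6057/5²)|
ΔE₂ = |-3.40142500000 - (-0.54422800000)| = 2.85719700 eV

Since 2.85719700 eV > 0.66138819 eV, the transition 5 → 2 emits the more energetic photon.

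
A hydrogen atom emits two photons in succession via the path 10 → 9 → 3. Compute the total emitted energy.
1.376 eV

The energy levels of hydrogen are E_n = -13.6057 / n² eV.

First transition (10 → 9):
ΔE₁ = |E_9 - E_10|
ΔE₁ = |-0.167971605 - (-0.136057000)| = 0.031915 eV

Second transition (9 → 3):
ΔE₂ = |E_3 - E_9|
ΔE₂ = |-1.511744444 - (-0.167971605)| = 1.343773 eV

Total energy released:
E_total = ΔE₁ + ΔE₂ = 0.031915 + 1.343773 = 1.376 eV

Note: This equals the direct transition 10 → 3: 1.376 eV ✓
Energy is conserved regardless of the path taken.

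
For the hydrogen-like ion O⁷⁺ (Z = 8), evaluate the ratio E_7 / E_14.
4.000

Using E_n = -13.6057 Z² / n² eV with Z = 8:

E_7 = -13.6057 × 8² / 7² = -870.7648 / 49 = -17.770710204 eV
E_14 = -13.6057 × 8² / 14² = -870.7648 / 196 = -4.442677551 eV

The ratio is:
E_7/E_14 = (-17.770710204) / (-4.442677551)
E_7/E_14 = (-870.7648/49) / (-870.7648/196)
E_7/E_14 = 196/49
E_7/E_14 = 4.000
(Note: the Z² factors cancel in the ratio.)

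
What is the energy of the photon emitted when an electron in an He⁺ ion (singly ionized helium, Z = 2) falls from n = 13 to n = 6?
1.18972 eV

The energy levels are E_n = -13.6057 Z² eV / n².

Energy at n = 13: E_13 = -13.6057 × 2² / 13² = -0.32202840 eV
Energy at n = 6: E_6 = -13.6057 × 2² / 6² = -1.51174444 eV

For emission (electron falling to lower state), the photon energy is:
E_photon = E_13 - E_6 = |-0.32202840 - (-1.51174444)|
E_photon = 1.18972 eV

This energy is carried away by the emitted photon.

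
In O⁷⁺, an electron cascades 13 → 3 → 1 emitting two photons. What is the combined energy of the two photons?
865.6123 eV

The energy levels of O⁷⁺ are E_n = -13.6057 × 8² / n² eV.

First transition (13 → 3):
ΔE₁ = |E_3 - E_13|
ΔE₁ = |-96.7516444444 - (-5.1524544379)| = 91.5991900 eV

Second transition (3 → 1):
ΔE₂ = |E_1 - E_3|
ΔE₂ = |-870.7648000000 - (-96.7516444444)| = 774.0131556 eV

Total energy released:
E_total = ΔE₁ + ΔE₂ = 91.5991900 + 774.0131556 = 865.6123 eV

Note: This equals the direct transition 13 → 1: 865.6123 eV ✓
Energy is conserved regardless of the path taken.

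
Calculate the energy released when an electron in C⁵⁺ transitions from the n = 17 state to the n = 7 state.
8.301197 eV

The energy levels are E_n = -13.6057 Z² eV / n².

Energy at n = 17: E_17 = -13.6057 × 6² / 17² = -1.694827682 eV
Energy at n = 7: E_7 = -13.6057 × 6² / 7² = -9.996024490 eV

For emission (electron falling to lower state), the photon energy is:
E_photon = E_17 - E_7 = |-1.694827682 - (-9.996024490)|
E_photon = 8.301197 eV

This energy is carried away by the emitted photon.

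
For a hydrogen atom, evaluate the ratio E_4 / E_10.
6.250000

Using E_n = -13.6057 Z² / n² eV with Z = 1:

E_4 = -13.6057 / 4² = -13.6057 / 16 = -0.850356250000 eV
E_10 = -13.6057 / 10² = -13.6057 / 100 = -0.136057000000 eV

The ratio is:
E_4/E_10 = (-0.850356250000) / (-0.136057000000)
E_4/E_10 = (-13.6057/16) / (-13.6057/100)
E_4/E_10 = 100/16
E_4/E_10 = 6.250000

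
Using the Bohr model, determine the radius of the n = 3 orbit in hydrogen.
0.47626 nm (or 4.76259 Å)

The Bohr radius formula is:
r_n = n² a₀ / Z

where a₀ = 0.05291772 nm is the Bohr radius.

For H (Z = 1) at n = 3:
r_3 = 3² × 0.05291772 nm / 1
r_3 = 9 × 0.05291772 nm / 1
r_3 = 0.476259 nm / 1
r_3 = 0.47626 nm

The electron orbits at approximately 0.47626 nm from the nucleus.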